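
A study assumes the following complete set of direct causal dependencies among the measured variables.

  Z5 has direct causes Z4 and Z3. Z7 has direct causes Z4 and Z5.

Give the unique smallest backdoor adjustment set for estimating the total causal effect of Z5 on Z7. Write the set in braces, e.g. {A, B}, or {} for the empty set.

Variables eligible for adjustment (non-descendants of Z5, excluding Z5 and Z7): {Z3, Z4}.
Backdoor paths from Z5 to Z7:
  P1: Z5 <- Z4 -> Z7
The empty set is not sufficient: P1 (Z5 <- Z4 -> Z7) has no collider blocking it and no conditioned non-collider, so it is open.
Try {Z4}:
  P1: blocked at fork node Z4 ∈ conditioning set.
{Z4} contains no descendant of Z5 and blocks every backdoor path.
No other singleton works — e.g. {Z3} leaves P1 open — so {Z4} is the unique smallest valid adjustment set.

{Z4}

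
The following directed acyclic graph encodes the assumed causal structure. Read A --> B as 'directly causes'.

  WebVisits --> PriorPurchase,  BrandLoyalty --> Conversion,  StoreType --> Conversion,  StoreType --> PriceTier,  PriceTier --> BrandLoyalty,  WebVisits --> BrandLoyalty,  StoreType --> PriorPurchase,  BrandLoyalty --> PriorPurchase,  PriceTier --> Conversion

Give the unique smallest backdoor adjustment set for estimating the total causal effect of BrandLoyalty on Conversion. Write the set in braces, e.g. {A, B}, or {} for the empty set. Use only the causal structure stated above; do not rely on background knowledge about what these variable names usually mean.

Variables eligible for adjustment (non-descendants of BrandLoyalty, excluding BrandLoyalty and Conversion): {PriceTier, StoreType, WebVisits}.
Backdoor paths from BrandLoyalty to Conversion:
  P1: BrandLoyalty <- PriceTier <- StoreType -> Conversion
  P2: BrandLoyalty <- PriceTier -> Conversion
  P3: BrandLoyalty <- WebVisits -> PriorPurchase <- StoreType -> PriceTier -> Conversion
  P4: BrandLoyalty <- WebVisits -> PriorPurchase <- StoreType -> Conversion
The empty set is not sufficient: P1 (BrandLoyalty <- PriceTier <- StoreType -> Conversion) has no collider blocking it and no conditioned non-collider, so it is open.
Try {PriceTier}:
  P1: blocked at chain node PriceTier ∈ conditioning set.
  P2: blocked at fork node PriceTier ∈ conditioning set.
  P3: blocked at collider PriorPurchase (neither it nor any descendant is in the conditioning set).
  P4: blocked at collider PriorPurchase (neither it nor any descendant is in the conditioning set).
{PriceTier} contains no descendant of BrandLoyalty and blocks every backdoor path.
No other singleton works — e.g. {StoreType} leaves P2 open — so {PriceTier} is the unique smallest valid adjustment set.

{PriceTier}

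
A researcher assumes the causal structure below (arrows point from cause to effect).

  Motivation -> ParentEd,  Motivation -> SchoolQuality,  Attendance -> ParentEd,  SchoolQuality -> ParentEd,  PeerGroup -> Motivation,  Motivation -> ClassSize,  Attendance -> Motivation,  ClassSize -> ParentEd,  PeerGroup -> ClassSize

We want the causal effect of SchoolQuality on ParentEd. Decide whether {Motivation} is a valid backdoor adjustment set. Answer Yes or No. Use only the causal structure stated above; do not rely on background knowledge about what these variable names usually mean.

Backdoor paths from SchoolQuality to ParentEd (paths whose first edge points into SchoolQuality):
  P1: SchoolQuality <- Motivation <- Attendance -> ParentEd
  P2: SchoolQuality <- Motivation <- PeerGroup -> ClassSize -> ParentEd
  P3: SchoolQuality <- Motivation -> ClassSize -> ParentEd
  P4: SchoolQuality <- Motivation -> ParentEd
Condition 1 (no descendant of SchoolQuality in the set): holds — descendants of SchoolQuality are {ParentEd}; none are in {Motivation}.
Condition 2 (every backdoor path blocked by {Motivation}):
  P1: blocked at chain node Motivation ∈ conditioning set.
  P2: blocked at chain node Motivation ∈ conditioning set.
  P3: blocked at fork node Motivation ∈ conditioning set.
  P4: blocked at fork node Motivation ∈ conditioning set.
{Motivation} satisfies the backdoor criterion.

Yes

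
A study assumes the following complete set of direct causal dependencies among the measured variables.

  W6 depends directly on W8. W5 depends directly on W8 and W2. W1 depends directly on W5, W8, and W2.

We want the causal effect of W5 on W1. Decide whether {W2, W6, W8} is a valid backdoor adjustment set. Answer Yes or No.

Yes

Backdoor paths from W5 to W1 (paths whose first edge points into W5):
  P1: W5 <- W8 -> W1
  P2: W5 <- W2 -> W1
Condition 1 (no descendant of W5 in the set): holds — descendants of W5 are {W1}; none are in {W2, W6, W8}.
Condition 2 (every backdoor path blocked by {W2, W6, W8}):
  P1: blocked at fork node W8 ∈ conditioning set.
  P2: blocked at fork node W2 ∈ conditioning set.
{W2, W6, W8} satisfies the backdoor criterion.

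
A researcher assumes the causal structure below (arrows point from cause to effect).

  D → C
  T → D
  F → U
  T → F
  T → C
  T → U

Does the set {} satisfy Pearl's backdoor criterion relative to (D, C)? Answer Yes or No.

No

Backdoor paths from D to C (paths whose first edge points into D):
  P1: D <- T -> C
Condition 1 (no descendant of D in the set): holds — descendants of D are {C}; none are in {}.
Condition 2 (every backdoor path blocked by {}):
  P1: open — no interior node is in the conditioning set.
{} does not satisfy the backdoor criterion.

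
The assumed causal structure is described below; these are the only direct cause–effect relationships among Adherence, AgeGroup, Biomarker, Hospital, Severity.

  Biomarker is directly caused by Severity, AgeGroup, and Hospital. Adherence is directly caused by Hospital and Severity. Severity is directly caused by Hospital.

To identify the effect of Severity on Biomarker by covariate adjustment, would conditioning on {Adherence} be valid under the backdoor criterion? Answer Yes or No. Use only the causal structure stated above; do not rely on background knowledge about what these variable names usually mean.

No

Backdoor paths from Severity to Biomarker (paths whose first edge points into Severity):
  P1: Severity <- Hospital -> Biomarker
Condition 1 (no descendant of Severity in the set): FAILS — Adherence is a descendant of Severity.
Condition 2 (every backdoor path blocked by {Adherence}):
  P1: open — no interior node is in the conditioning set.
{Adherence} does not satisfy the backdoor criterion.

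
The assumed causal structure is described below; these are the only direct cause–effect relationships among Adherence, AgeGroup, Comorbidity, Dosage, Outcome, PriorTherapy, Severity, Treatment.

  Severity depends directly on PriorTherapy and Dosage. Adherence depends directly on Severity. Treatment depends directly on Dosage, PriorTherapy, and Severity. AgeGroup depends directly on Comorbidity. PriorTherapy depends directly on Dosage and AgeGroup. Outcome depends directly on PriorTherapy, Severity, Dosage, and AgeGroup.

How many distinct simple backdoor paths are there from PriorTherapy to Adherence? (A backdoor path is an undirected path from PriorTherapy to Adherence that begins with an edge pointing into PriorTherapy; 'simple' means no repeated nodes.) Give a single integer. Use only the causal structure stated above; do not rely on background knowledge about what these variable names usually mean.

6

A backdoor path from PriorTherapy to Adherence is any simple undirected path whose first edge points into PriorTherapy (i.e. leaves PriorTherapy via a parent).
Parents of PriorTherapy: {AgeGroup, Dosage}.
Enumerating:
  P1: PriorTherapy <- AgeGroup -> Outcome <- Dosage -> Severity -> Adherence
  P2: PriorTherapy <- AgeGroup -> Outcome <- Dosage -> Treatment <- Severity -> Adherence
  P3: PriorTherapy <- AgeGroup -> Outcome <- Severity -> Adherence
  P4: PriorTherapy <- Dosage -> Severity -> Adherence
  P5: PriorTherapy <- Dosage -> Outcome <- Severity -> Adherence
  P6: PriorTherapy <- Dosage -> Treatment <- Severity -> Adherence
That exhausts the simple backdoor paths. Count: 6.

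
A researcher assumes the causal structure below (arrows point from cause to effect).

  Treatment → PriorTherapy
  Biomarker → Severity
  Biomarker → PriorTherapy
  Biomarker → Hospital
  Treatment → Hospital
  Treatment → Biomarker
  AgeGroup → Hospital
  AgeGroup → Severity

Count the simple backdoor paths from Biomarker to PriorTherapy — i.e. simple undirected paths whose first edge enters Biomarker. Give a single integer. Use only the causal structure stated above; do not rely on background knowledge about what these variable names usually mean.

1

A backdoor path from Biomarker to PriorTherapy is any simple undirected path whose first edge points into Biomarker (i.e. leaves Biomarker via a parent).
Parents of Biomarker: {Treatment}.
Enumerating:
  P1: Biomarker <- Treatment -> PriorTherapy
That exhausts the simple backdoor paths. Count: 1.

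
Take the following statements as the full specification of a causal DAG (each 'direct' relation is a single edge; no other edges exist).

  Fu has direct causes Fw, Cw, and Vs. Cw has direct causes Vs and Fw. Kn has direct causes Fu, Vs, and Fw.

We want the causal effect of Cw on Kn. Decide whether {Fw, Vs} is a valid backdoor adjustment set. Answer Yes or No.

Backdoor paths from Cw to Kn (paths whose first edge points into Cw):
  P1: Cw <- Vs -> Fu <- Fw -> Kn
  P2: Cw <- Vs -> Fu -> Kn
  P3: Cw <- Vs -> Kn
  P4: Cw <- Fw -> Fu <- Vs -> Kn
  P5: Cw <- Fw -> Fu -> Kn
  P6: Cw <- Fw -> Kn
Condition 1 (no descendant of Cw in the set): holds — descendants of Cw are {Fu, Kn}; none are in {Fw, Vs}.
Condition 2 (every backdoor path blocked by {Fw, Vs}):
  P1: blocked at fork node Vs ∈ conditioning set.
  P2: blocked at fork node Vs ∈ conditioning set.
  P3: blocked at fork node Vs ∈ conditioning set.
  P4: blocked at fork node Fw ∈ conditioning set.
  P5: blocked at fork node Fw ∈ conditioning set.
  P6: blocked at fork node Fw ∈ conditioning set.
{Fw, Vs} satisfies the backdoor criterion.

Yes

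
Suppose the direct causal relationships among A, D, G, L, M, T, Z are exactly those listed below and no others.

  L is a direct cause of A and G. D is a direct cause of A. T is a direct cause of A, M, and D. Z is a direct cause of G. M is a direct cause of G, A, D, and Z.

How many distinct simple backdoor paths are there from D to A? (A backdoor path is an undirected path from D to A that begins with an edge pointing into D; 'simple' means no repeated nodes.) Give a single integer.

8

A backdoor path from D to A is any simple undirected path whose first edge points into D (i.e. leaves D via a parent).
Parents of D: {M, T}.
Enumerating:
  P1: D <- T -> M -> Z -> G <- L -> A
  P2: D <- T -> M -> A
  P3: D <- T -> M -> G <- L -> A
  P4: D <- T -> A
  P5: D <- M <- T -> A
  P6: D <- M -> Z -> G <- L -> A
  P7: D <- M -> A
  P8: D <- M -> G <- L -> A
That exhausts the simple backdoor paths. Count: 8.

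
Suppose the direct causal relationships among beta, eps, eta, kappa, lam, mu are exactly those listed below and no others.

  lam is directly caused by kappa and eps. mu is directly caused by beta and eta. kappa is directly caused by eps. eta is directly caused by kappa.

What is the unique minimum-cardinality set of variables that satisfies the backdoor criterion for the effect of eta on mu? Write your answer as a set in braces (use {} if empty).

{}

Variables eligible for adjustment (non-descendants of eta, excluding eta and mu): {beta, eps, kappa, lam}.
Backdoor paths from eta to mu:
  (none)
With no backdoor paths the empty set already satisfies the criterion, and it is trivially minimal.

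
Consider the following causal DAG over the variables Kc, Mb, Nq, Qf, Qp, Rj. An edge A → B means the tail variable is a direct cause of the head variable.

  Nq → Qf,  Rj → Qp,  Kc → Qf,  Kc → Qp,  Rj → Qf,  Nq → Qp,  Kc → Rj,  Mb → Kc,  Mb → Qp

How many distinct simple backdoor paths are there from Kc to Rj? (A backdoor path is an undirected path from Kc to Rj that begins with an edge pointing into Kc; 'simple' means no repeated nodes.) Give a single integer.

2

A backdoor path from Kc to Rj is any simple undirected path whose first edge points into Kc (i.e. leaves Kc via a parent).
Parents of Kc: {Mb}.
Enumerating:
  P1: Kc <- Mb -> Qp <- Nq -> Qf <- Rj
  P2: Kc <- Mb -> Qp <- Rj
That exhausts the simple backdoor paths. Count: 2.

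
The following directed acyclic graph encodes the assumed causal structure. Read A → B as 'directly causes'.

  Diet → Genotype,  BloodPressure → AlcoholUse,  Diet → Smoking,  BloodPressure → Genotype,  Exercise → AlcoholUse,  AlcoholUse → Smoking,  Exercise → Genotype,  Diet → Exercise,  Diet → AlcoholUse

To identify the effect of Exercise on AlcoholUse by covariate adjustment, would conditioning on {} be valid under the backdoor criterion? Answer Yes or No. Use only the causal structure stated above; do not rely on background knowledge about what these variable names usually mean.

No

Backdoor paths from Exercise to AlcoholUse (paths whose first edge points into Exercise):
  P1: Exercise <- Diet -> Genotype <- BloodPressure -> AlcoholUse
  P2: Exercise <- Diet -> AlcoholUse
  P3: Exercise <- Diet -> Smoking <- AlcoholUse
Condition 1 (no descendant of Exercise in the set): holds — descendants of Exercise are {AlcoholUse, Genotype, Smoking}; none are in {}.
Condition 2 (every backdoor path blocked by {}):
  P1: blocked at collider Genotype (neither it nor any descendant is in the conditioning set).
  P2: open — no interior node is in the conditioning set.
  P3: blocked at collider Smoking (neither it nor any descendant is in the conditioning set).
{} does not satisfy the backdoor criterion.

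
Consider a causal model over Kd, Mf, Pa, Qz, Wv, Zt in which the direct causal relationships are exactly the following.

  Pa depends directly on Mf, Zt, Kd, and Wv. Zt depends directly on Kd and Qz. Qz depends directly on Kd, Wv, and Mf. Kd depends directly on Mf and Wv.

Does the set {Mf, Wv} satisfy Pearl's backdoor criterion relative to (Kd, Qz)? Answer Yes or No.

Backdoor paths from Kd to Qz (paths whose first edge points into Kd):
  P1: Kd <- Wv -> Qz
  P2: Kd <- Wv -> Pa <- Mf -> Qz
  P3: Kd <- Wv -> Pa <- Zt <- Qz
  P4: Kd <- Mf -> Qz
  P5: Kd <- Mf -> Pa <- Wv -> Qz
  P6: Kd <- Mf -> Pa <- Zt <- Qz
Condition 1 (no descendant of Kd in the set): holds — descendants of Kd are {Pa, Qz, Zt}; none are in {Mf, Wv}.
Condition 2 (every backdoor path blocked by {Mf, Wv}):
  P1: blocked at fork node Wv ∈ conditioning set.
  P2: blocked at fork node Wv ∈ conditioning set.
  P3: blocked at fork node Wv ∈ conditioning set.
  P4: blocked at fork node Mf ∈ conditioning set.
  P5: blocked at fork node Mf ∈ conditioning set.
  P6: blocked at fork node Mf ∈ conditioning set.
{Mf, Wv} satisfies the backdoor criterion.

Yes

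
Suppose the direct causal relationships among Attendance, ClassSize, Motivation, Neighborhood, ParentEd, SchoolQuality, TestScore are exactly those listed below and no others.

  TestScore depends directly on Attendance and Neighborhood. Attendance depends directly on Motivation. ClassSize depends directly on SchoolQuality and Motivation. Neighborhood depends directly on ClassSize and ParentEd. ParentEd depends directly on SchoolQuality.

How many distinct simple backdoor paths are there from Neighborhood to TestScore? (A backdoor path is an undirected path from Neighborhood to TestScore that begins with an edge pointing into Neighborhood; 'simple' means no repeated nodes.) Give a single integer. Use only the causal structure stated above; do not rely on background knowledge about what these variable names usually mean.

2

A backdoor path from Neighborhood to TestScore is any simple undirected path whose first edge points into Neighborhood (i.e. leaves Neighborhood via a parent).
Parents of Neighborhood: {ClassSize, ParentEd}.
Enumerating:
  P1: Neighborhood <- ClassSize <- Motivation -> Attendance -> TestScore
  P2: Neighborhood <- ParentEd <- SchoolQuality -> ClassSize <- Motivation -> Attendance -> TestScore
That exhausts the simple backdoor paths. Count: 2.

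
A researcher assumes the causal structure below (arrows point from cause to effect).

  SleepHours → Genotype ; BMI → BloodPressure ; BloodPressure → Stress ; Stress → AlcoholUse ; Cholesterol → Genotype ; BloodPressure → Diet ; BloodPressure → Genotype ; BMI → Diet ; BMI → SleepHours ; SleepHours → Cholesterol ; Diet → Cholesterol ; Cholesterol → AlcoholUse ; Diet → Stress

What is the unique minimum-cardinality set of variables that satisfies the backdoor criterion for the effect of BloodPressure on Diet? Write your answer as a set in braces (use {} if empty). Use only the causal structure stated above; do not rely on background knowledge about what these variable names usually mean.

Variables eligible for adjustment (non-descendants of BloodPressure, excluding BloodPressure and Diet): {BMI, SleepHours}.
Backdoor paths from BloodPressure to Diet:
  P1: BloodPressure <- BMI -> Diet
  P2: BloodPressure <- BMI -> SleepHours -> Cholesterol <- Diet
  P3: BloodPressure <- BMI -> SleepHours -> Cholesterol -> AlcoholUse <- Stress <- Diet
  P4: BloodPressure <- BMI -> SleepHours -> Genotype <- Cholesterol <- Diet
  P5: BloodPressure <- BMI -> SleepHours -> Genotype <- Cholesterol -> AlcoholUse <- Stress <- Diet
The empty set is not sufficient: P1 (BloodPressure <- BMI -> Diet) has no collider blocking it and no conditioned non-collider, so it is open.
Try {BMI}:
  P1: blocked at fork node BMI ∈ conditioning set.
  P2: blocked at fork node BMI ∈ conditioning set.
  P3: blocked at fork node BMI ∈ conditioning set.
  P4: blocked at fork node BMI ∈ conditioning set.
  P5: blocked at fork node BMI ∈ conditioning set.
{BMI} contains no descendant of BloodPressure and blocks every backdoor path.
No other singleton works — e.g. {SleepHours} leaves P1 open — so {BMI} is the unique smallest valid adjustment set.

{BMI}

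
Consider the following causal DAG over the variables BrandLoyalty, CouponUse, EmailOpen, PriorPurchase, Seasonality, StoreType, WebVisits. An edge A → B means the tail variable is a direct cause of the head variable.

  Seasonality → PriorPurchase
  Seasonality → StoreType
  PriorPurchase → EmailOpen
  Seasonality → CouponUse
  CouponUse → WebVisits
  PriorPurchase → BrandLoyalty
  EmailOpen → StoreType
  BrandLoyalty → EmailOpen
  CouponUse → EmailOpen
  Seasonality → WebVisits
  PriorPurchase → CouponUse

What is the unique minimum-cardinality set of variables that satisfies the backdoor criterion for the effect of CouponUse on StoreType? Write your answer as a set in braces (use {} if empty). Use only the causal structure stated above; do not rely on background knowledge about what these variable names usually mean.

Variables eligible for adjustment (non-descendants of CouponUse, excluding CouponUse and StoreType): {BrandLoyalty, PriorPurchase, Seasonality}.
Backdoor paths from CouponUse to StoreType:
  P1: CouponUse <- Seasonality -> PriorPurchase -> BrandLoyalty -> EmailOpen -> StoreType
  P2: CouponUse <- Seasonality -> PriorPurchase -> EmailOpen -> StoreType
  P3: CouponUse <- Seasonality -> StoreType
  P4: CouponUse <- PriorPurchase <- Seasonality -> StoreType
  P5: CouponUse <- PriorPurchase -> BrandLoyalty -> EmailOpen -> StoreType
  P6: CouponUse <- PriorPurchase -> EmailOpen -> StoreType
The empty set is not sufficient: P1 (CouponUse <- Seasonality -> PriorPurchase -> BrandLoyalty -> EmailOpen -> StoreType) has no collider blocking it and no conditioned non-collider, so it is open.
Try {PriorPurchase, Seasonality}:
  P1: blocked at fork node Seasonality ∈ conditioning set.
  P2: blocked at fork node Seasonality ∈ conditioning set.
  P3: blocked at fork node Seasonality ∈ conditioning set.
  P4: blocked at chain node PriorPurchase ∈ conditioning set.
  P5: blocked at fork node PriorPurchase ∈ conditioning set.
  P6: blocked at fork node PriorPurchase ∈ conditioning set.
{PriorPurchase, Seasonality} contains no descendant of CouponUse and blocks every backdoor path.
Every element of {PriorPurchase, Seasonality} is needed (dropping PriorPurchase leaves P5 open; dropping Seasonality leaves P3 open), so no proper subset is valid.
Among all size-2 subsets of the eligible variables, only {PriorPurchase, Seasonality} blocks every backdoor path, so it is the unique smallest valid adjustment set.

{PriorPurchase, Seasonality}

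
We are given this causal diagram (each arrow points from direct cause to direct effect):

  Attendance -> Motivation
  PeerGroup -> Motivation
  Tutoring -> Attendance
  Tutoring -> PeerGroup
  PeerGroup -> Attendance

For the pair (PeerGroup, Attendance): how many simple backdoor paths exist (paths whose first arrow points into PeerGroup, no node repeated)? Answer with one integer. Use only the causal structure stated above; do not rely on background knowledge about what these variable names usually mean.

A backdoor path from PeerGroup to Attendance is any simple undirected path whose first edge points into PeerGroup (i.e. leaves PeerGroup via a parent).
Parents of PeerGroup: {Tutoring}.
Enumerating:
  P1: PeerGroup <- Tutoring -> Attendance
That exhausts the simple backdoor paths. Count: 1.

1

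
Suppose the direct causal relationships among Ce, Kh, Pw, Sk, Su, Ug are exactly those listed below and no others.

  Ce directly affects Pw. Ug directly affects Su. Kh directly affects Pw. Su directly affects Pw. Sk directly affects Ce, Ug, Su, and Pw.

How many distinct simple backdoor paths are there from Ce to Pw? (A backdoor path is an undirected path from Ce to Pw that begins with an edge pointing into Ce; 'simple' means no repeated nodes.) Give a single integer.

A backdoor path from Ce to Pw is any simple undirected path whose first edge points into Ce (i.e. leaves Ce via a parent).
Parents of Ce: {Sk}.
Enumerating:
  P1: Ce <- Sk -> Ug -> Su -> Pw
  P2: Ce <- Sk -> Su -> Pw
  P3: Ce <- Sk -> Pw
That exhausts the simple backdoor paths. Count: 3.

3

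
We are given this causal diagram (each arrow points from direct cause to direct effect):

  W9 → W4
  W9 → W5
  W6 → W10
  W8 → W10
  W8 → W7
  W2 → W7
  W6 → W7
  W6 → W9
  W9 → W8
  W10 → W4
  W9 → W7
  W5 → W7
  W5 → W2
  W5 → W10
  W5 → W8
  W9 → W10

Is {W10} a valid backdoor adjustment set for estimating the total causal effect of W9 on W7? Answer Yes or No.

No

Backdoor paths from W9 to W7 (paths whose first edge points into W9):
  P1: W9 <- W6 -> W10 <- W5 -> W2 -> W7
  P2: W9 <- W6 -> W10 <- W5 -> W8 -> W7
  P3: W9 <- W6 -> W10 <- W5 -> W7
  P4: W9 <- W6 -> W10 <- W8 <- W5 -> W2 -> W7
  P5: W9 <- W6 -> W10 <- W8 <- W5 -> W7
  P6: W9 <- W6 -> W10 <- W8 -> W7
  P7: W9 <- W6 -> W7
Condition 1 (no descendant of W9 in the set): FAILS — W10 is a descendant of W9.
Condition 2 (every backdoor path blocked by {W10}):
  P1: open — collider(s) W10 are conditioned on (or have a conditioned descendant) and no non-collider on the path is in the set.
  P2: open — collider(s) W10 are conditioned on (or have a conditioned descendant) and no non-collider on the path is in the set.
  P3: open — collider(s) W10 are conditioned on (or have a conditioned descendant) and no non-collider on the path is in the set.
  P4: open — collider(s) W10 are conditioned on (or have a conditioned descendant) and no non-collider on the path is in the set.
  P5: open — collider(s) W10 are conditioned on (or have a conditioned descendant) and no non-collider on the path is in the set.
  P6: open — collider(s) W10 are conditioned on (or have a conditioned descendant) and no non-collider on the path is in the set.
  P7: open — no interior node is in the conditioning set.
{W10} does not satisfy the backdoor criterion.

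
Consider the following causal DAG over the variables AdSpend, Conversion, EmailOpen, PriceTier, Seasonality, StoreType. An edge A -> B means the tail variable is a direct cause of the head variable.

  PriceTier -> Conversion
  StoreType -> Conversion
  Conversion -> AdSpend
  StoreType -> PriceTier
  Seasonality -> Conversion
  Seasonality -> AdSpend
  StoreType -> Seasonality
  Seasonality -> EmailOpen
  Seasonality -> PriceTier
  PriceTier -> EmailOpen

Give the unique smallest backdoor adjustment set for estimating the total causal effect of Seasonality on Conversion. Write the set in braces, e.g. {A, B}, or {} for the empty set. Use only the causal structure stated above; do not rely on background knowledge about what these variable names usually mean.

Variables eligible for adjustment (non-descendants of Seasonality, excluding Seasonality and Conversion): {StoreType}.
Backdoor paths from Seasonality to Conversion:
  P1: Seasonality <- StoreType -> PriceTier -> Conversion
  P2: Seasonality <- StoreType -> Conversion
The empty set is not sufficient: P1 (Seasonality <- StoreType -> PriceTier -> Conversion) has no collider blocking it and no conditioned non-collider, so it is open.
Try {StoreType}:
  P1: blocked at fork node StoreType ∈ conditioning set.
  P2: blocked at fork node StoreType ∈ conditioning set.
{StoreType} contains no descendant of Seasonality and blocks every backdoor path.
{StoreType} is the unique smallest valid adjustment set.

{StoreType}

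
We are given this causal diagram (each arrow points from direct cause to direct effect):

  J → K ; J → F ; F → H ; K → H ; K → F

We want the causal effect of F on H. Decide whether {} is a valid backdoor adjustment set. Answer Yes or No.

Backdoor paths from F to H (paths whose first edge points into F):
  P1: F <- J -> K -> H
  P2: F <- K -> H
Condition 1 (no descendant of F in the set): holds — descendants of F are {H}; none are in {}.
Condition 2 (every backdoor path blocked by {}):
  P1: open — no interior node is in the conditioning set.
  P2: open — no interior node is in the conditioning set.
{} does not satisfy the backdoor criterion.

No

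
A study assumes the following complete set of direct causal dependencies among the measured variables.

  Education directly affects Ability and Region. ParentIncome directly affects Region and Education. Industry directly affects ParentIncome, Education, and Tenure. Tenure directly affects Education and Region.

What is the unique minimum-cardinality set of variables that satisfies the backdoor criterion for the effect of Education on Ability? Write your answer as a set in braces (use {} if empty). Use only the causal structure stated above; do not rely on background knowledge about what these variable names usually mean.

{}

Variables eligible for adjustment (non-descendants of Education, excluding Education and Ability): {Industry, ParentIncome, Tenure}.
Backdoor paths from Education to Ability:
  (none)
With no backdoor paths the empty set already satisfies the criterion, and it is trivially minimal.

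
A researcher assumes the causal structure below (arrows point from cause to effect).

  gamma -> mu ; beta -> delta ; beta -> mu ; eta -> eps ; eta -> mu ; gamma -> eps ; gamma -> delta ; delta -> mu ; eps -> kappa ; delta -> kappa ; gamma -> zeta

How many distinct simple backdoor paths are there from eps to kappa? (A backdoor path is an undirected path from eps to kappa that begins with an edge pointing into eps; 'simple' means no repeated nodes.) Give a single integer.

6

A backdoor path from eps to kappa is any simple undirected path whose first edge points into eps (i.e. leaves eps via a parent).
Parents of eps: {eta, gamma}.
Enumerating:
  P1: eps <- eta -> mu <- beta -> delta -> kappa
  P2: eps <- eta -> mu <- gamma -> delta -> kappa
  P3: eps <- eta -> mu <- delta -> kappa
  P4: eps <- gamma -> delta -> kappa
  P5: eps <- gamma -> mu <- beta -> delta -> kappa
  P6: eps <- gamma -> mu <- delta -> kappa
That exhausts the simple backdoor paths. Count: 6.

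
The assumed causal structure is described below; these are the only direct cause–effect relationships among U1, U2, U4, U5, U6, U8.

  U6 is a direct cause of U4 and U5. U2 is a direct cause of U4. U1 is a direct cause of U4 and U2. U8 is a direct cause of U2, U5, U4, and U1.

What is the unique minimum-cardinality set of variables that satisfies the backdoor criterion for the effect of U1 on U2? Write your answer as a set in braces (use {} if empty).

{U8}

Variables eligible for adjustment (non-descendants of U1, excluding U1 and U2): {U5, U6, U8}.
Backdoor paths from U1 to U2:
  P1: U1 <- U8 -> U2
  P2: U1 <- U8 -> U5 <- U6 -> U4 <- U2
  P3: U1 <- U8 -> U4 <- U2
The empty set is not sufficient: P1 (U1 <- U8 -> U2) has no collider blocking it and no conditioned non-collider, so it is open.
Try {U8}:
  P1: blocked at fork node U8 ∈ conditioning set.
  P2: blocked at fork node U8 ∈ conditioning set.
  P3: blocked at fork node U8 ∈ conditioning set.
{U8} contains no descendant of U1 and blocks every backdoor path.
No other singleton works — e.g. {U6} leaves P1 open — so {U8} is the unique smallest valid adjustment set.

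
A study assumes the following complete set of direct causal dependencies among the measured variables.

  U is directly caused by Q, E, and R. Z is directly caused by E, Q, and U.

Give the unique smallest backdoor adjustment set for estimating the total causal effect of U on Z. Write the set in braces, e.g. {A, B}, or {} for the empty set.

{E, Q}

Variables eligible for adjustment (non-descendants of U, excluding U and Z): {E, Q, R}.
Backdoor paths from U to Z:
  P1: U <- E -> Z
  P2: U <- Q -> Z
The empty set is not sufficient: P1 (U <- E -> Z) has no collider blocking it and no conditioned non-collider, so it is open.
Try {E, Q}:
  P1: blocked at fork node E ∈ conditioning set.
  P2: blocked at fork node Q ∈ conditioning set.
{E, Q} contains no descendant of U and blocks every backdoor path.
Every element of {E, Q} is needed (dropping E leaves P1 open; dropping Q leaves P2 open), so no proper subset is valid.
Among all size-2 subsets of the eligible variables, only {E, Q} blocks every backdoor path, so it is the unique smallest valid adjustment set.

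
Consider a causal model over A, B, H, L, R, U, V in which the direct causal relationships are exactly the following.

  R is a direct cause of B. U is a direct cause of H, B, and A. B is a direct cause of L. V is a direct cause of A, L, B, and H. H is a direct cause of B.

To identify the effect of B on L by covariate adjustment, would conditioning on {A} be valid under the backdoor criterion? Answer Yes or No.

No

Backdoor paths from B to L (paths whose first edge points into B):
  P1: B <- U -> A <- V -> L
  P2: B <- U -> H <- V -> L
  P3: B <- V -> L
  P4: B <- H <- U -> A <- V -> L
  P5: B <- H <- V -> L
Condition 1 (no descendant of B in the set): holds — descendants of B are {L}; none are in {A}.
Condition 2 (every backdoor path blocked by {A}):
  P1: open — collider(s) A are conditioned on (or have a conditioned descendant) and no non-collider on the path is in the set.
  P2: blocked at collider H (neither it nor any descendant is in the conditioning set).
  P3: open — no interior node is in the conditioning set.
  P4: open — collider(s) A are conditioned on (or have a conditioned descendant) and no non-collider on the path is in the set.
  P5: open — no interior node is in the conditioning set.
{A} does not satisfy the backdoor criterion.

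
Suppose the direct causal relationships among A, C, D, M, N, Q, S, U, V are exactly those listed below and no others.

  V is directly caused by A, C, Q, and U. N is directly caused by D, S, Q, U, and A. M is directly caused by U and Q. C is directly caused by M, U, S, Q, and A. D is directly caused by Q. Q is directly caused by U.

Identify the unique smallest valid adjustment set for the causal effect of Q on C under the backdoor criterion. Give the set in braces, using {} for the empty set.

Variables eligible for adjustment (non-descendants of Q, excluding Q and C): {A, S, U}.
Backdoor paths from Q to C:
  P1: Q <- U -> M -> C
  P2: Q <- U -> N <- S -> C
  P3: Q <- U -> N <- A -> C
  P4: Q <- U -> N <- A -> V <- C
  P5: Q <- U -> C
  P6: Q <- U -> V <- A -> N <- S -> C
  P7: Q <- U -> V <- A -> C
  P8: Q <- U -> V <- C
The empty set is not sufficient: P1 (Q <- U -> M -> C) has no collider blocking it and no conditioned non-collider, so it is open.
Try {U}:
  P1: blocked at fork node U ∈ conditioning set.
  P2: blocked at fork node U ∈ conditioning set.
  P3: blocked at fork node U ∈ conditioning set.
  P4: blocked at fork node U ∈ conditioning set.
  P5: blocked at fork node U ∈ conditioning set.
  P6: blocked at fork node U ∈ conditioning set.
  P7: blocked at fork node U ∈ conditioning set.
  P8: blocked at fork node U ∈ conditioning set.
{U} contains no descendant of Q and blocks every backdoor path.
No other singleton works — e.g. {S} leaves P1 open — so {U} is the unique smallest valid adjustment set.

{U}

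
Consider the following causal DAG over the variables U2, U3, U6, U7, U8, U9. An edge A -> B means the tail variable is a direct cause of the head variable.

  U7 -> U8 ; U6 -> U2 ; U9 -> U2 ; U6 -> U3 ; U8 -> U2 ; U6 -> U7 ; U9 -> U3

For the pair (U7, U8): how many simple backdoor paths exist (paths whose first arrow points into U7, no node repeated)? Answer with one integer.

2

A backdoor path from U7 to U8 is any simple undirected path whose first edge points into U7 (i.e. leaves U7 via a parent).
Parents of U7: {U6}.
Enumerating:
  P1: U7 <- U6 -> U3 <- U9 -> U2 <- U8
  P2: U7 <- U6 -> U2 <- U8
That exhausts the simple backdoor paths. Count: 2.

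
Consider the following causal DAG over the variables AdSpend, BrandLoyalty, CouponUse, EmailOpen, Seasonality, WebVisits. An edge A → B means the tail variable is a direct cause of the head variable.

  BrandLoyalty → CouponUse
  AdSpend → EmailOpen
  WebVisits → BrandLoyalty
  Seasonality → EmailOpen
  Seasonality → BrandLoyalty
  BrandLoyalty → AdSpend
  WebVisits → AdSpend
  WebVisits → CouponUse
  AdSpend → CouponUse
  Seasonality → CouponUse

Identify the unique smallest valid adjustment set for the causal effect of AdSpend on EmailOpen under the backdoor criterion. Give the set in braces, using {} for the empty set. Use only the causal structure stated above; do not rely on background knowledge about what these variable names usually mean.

Variables eligible for adjustment (non-descendants of AdSpend, excluding AdSpend and EmailOpen): {BrandLoyalty, Seasonality, WebVisits}.
Backdoor paths from AdSpend to EmailOpen:
  P1: AdSpend <- WebVisits -> BrandLoyalty <- Seasonality -> EmailOpen
  P2: AdSpend <- WebVisits -> BrandLoyalty -> CouponUse <- Seasonality -> EmailOpen
  P3: AdSpend <- WebVisits -> CouponUse <- Seasonality -> EmailOpen
  P4: AdSpend <- WebVisits -> CouponUse <- BrandLoyalty <- Seasonality -> EmailOpen
  P5: AdSpend <- BrandLoyalty <- WebVisits -> CouponUse <- Seasonality -> EmailOpen
  P6: AdSpend <- BrandLoyalty <- Seasonality -> EmailOpen
  P7: AdSpend <- BrandLoyalty -> CouponUse <- Seasonality -> EmailOpen
The empty set is not sufficient: P6 (AdSpend <- BrandLoyalty <- Seasonality -> EmailOpen) has no collider blocking it and no conditioned non-collider, so it is open.
Try {Seasonality}:
  P1: blocked at collider BrandLoyalty (neither it nor any descendant is in the conditioning set).
  P2: blocked at collider CouponUse (neither it nor any descendant is in the conditioning set).
  P3: blocked at collider CouponUse (neither it nor any descendant is in the conditioning set).
  P4: blocked at collider CouponUse (neither it nor any descendant is in the conditioning set).
  P5: blocked at collider CouponUse (neither it nor any descendant is in the conditioning set).
  P6: blocked at fork node Seasonality ∈ conditioning set.
  P7: blocked at collider CouponUse (neither it nor any descendant is in the conditioning set).
{Seasonality} contains no descendant of AdSpend and blocks every backdoor path.
No other singleton works — e.g. {WebVisits} leaves P6 open — so {Seasonality} is the unique smallest valid adjustment set.

{Seasonality}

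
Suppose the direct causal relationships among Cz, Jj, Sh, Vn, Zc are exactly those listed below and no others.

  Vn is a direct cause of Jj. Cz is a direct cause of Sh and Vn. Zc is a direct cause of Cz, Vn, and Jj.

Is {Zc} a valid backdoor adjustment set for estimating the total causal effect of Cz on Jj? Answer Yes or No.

Backdoor paths from Cz to Jj (paths whose first edge points into Cz):
  P1: Cz <- Zc -> Vn -> Jj
  P2: Cz <- Zc -> Jj
Condition 1 (no descendant of Cz in the set): holds — descendants of Cz are {Jj, Sh, Vn}; none are in {Zc}.
Condition 2 (every backdoor path blocked by {Zc}):
  P1: blocked at fork node Zc ∈ conditioning set.
  P2: blocked at fork node Zc ∈ conditioning set.
{Zc} satisfies the backdoor criterion.

Yes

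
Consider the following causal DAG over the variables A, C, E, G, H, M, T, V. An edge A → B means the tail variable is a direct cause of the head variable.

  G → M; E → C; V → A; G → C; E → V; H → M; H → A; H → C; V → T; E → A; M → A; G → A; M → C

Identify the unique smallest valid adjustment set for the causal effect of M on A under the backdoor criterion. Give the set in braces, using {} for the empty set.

{G, H}

Variables eligible for adjustment (non-descendants of M, excluding M and A): {E, G, H, T, V}.
Backdoor paths from M to A:
  P1: M <- H -> A
  P2: M <- H -> C <- E -> V -> A
  P3: M <- H -> C <- E -> A
  P4: M <- H -> C <- G -> A
  P5: M <- G -> A
  P6: M <- G -> C <- E -> V -> A
  P7: M <- G -> C <- E -> A
  P8: M <- G -> C <- H -> A
The empty set is not sufficient: P1 (M <- H -> A) has no collider blocking it and no conditioned non-collider, so it is open.
Try {G, H}:
  P1: blocked at fork node H ∈ conditioning set.
  P2: blocked at fork node H ∈ conditioning set.
  P3: blocked at fork node H ∈ conditioning set.
  P4: blocked at fork node H ∈ conditioning set.
  P5: blocked at fork node G ∈ conditioning set.
  P6: blocked at fork node G ∈ conditioning set.
  P7: blocked at fork node G ∈ conditioning set.
  P8: blocked at fork node G ∈ conditioning set.
{G, H} contains no descendant of M and blocks every backdoor path.
Every element of {G, H} is needed (dropping G leaves P5 open; dropping H leaves P1 open), so no proper subset is valid.
Among all size-2 subsets of the eligible variables, only {G, H} blocks every backdoor path, so it is the unique smallest valid adjustment set.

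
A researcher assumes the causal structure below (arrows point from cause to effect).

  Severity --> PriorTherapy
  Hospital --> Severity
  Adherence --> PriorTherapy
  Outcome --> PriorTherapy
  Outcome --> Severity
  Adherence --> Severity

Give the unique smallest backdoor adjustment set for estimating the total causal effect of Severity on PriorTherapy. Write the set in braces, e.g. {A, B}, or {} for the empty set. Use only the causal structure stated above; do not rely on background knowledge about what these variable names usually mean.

Variables eligible for adjustment (non-descendants of Severity, excluding Severity and PriorTherapy): {Adherence, Hospital, Outcome}.
Backdoor paths from Severity to PriorTherapy:
  P1: Severity <- Adherence -> PriorTherapy
  P2: Severity <- Outcome -> PriorTherapy
The empty set is not sufficient: P1 (Severity <- Adherence -> PriorTherapy) has no collider blocking it and no conditioned non-collider, so it is open.
Try {Adherence, Outcome}:
  P1: blocked at fork node Adherence ∈ conditioning set.
  P2: blocked at fork node Outcome ∈ conditioning set.
{Adherence, Outcome} contains no descendant of Severity and blocks every backdoor path.
Every element of {Adherence, Outcome} is needed (dropping Adherence leaves P1 open; dropping Outcome leaves P2 open), so no proper subset is valid.
Among all size-2 subsets of the eligible variables, only {Adherence, Outcome} blocks every backdoor path, so it is the unique smallest valid adjustment set.

{Adherence, Outcome}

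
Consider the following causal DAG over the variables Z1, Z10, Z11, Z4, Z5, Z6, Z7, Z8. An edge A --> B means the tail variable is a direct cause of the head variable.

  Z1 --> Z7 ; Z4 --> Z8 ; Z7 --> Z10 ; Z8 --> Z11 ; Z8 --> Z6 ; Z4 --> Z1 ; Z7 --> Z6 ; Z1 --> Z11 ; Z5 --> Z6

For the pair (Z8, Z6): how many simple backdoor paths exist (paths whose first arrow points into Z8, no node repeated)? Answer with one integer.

1

A backdoor path from Z8 to Z6 is any simple undirected path whose first edge points into Z8 (i.e. leaves Z8 via a parent).
Parents of Z8: {Z4}.
Enumerating:
  P1: Z8 <- Z4 -> Z1 -> Z7 -> Z6
That exhausts the simple backdoor paths. Count: 1.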